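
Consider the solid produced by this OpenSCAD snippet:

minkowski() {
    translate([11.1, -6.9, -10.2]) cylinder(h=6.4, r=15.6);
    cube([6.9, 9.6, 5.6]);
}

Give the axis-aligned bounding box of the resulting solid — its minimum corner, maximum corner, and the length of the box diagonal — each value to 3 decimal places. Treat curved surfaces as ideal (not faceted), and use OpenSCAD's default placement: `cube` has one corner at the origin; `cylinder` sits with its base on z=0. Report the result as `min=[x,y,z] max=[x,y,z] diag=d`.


min=[-4.500,-22.500,-10.200] max=[33.600,18.300,1.800] diag=57.099

A = translate([11.1, -6.9, -10.2]) cylinder(h=6.4, r=15.6) → bbox [-4.5,-22.5,-10.2] .. [26.7,8.7,-3.8]
B = cube([6.9, 9.6, 5.6]) → bbox [0,0,0] .. [6.9,9.6,5.6]
lo = A.lo+B.lo = [-4.5+0, -22.5+0, -10.2+0] = [-4.500,-22.500,-10.200]
hi = A.hi+B.hi = [26.7+6.9, 8.7+9.6, -3.8+5.6] = [33.600,18.300,1.800]
diag = √(38.1²+40.8²+12²) = √3260.25 = 57.099


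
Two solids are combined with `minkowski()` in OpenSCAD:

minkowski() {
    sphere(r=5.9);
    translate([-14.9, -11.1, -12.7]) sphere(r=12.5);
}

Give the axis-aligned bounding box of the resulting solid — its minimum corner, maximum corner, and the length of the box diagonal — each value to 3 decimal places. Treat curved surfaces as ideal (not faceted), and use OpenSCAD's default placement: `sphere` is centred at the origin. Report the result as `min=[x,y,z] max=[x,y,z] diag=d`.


min=[-33.300,-29.500,-31.100] max=[3.500,7.300,5.700] diag=63.739

A = translate([-14.9, -11.1, -12.7]) sphere(r=12.5) → bbox [-27.4,-23.6,-25.2] .. [-2.4,1.4,-0.2]
B = sphere(r=5.9) → bbox [-5.9,-5.9,-5.9] .. [5.9,5.9,5.9]
lo = A.lo+B.lo = [-27.4-5.9, -23.6-5.9, -25.2-5.9] = [-33.300,-29.500,-31.100]
hi = A.hi+B.hi = [-2.4+5.9, 1.4+5.9, -0.2+5.9] = [3.500,7.300,5.700]
diag = √(36.8²+36.8²+36.8²) = √4062.72 = 63.739


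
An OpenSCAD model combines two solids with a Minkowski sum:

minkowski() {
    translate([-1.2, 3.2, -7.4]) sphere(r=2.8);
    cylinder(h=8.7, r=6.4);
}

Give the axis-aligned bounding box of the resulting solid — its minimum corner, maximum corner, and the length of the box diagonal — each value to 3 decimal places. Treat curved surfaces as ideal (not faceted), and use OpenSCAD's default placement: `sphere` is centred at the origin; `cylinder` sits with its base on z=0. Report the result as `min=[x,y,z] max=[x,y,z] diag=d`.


min=[-10.400,-6.000,-10.200] max=[8.000,12.400,4.100] diag=29.692

A = translate([-1.2, 3.2, -7.4]) sphere(r=2.8) → bbox [-4,0.4,-10.2] .. [1.6,6,-4.6]
B = cylinder(h=8.7, r=6.4) → bbox [-6.4,-6.4,0] .. [6.4,6.4,8.7]
lo = A.lo+B.lo = [-4-6.4, 0.4-6.4, -10.2+0] = [-10.400,-6.000,-10.200]
hi = A.hi+B.hi = [1.6+6.4, 6+6.4, -4.6+8.7] = [8.000,12.400,4.100]
diag = √(18.4²+18.4²+14.3²) = √881.61 = 29.692


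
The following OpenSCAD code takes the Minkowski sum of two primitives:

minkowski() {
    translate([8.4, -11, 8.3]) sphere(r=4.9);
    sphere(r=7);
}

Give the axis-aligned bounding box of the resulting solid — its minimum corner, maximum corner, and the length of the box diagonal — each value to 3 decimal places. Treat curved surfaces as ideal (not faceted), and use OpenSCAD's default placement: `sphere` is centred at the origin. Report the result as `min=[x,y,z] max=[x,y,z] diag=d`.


A = translate([8.4, -11, 8.3]) sphere(r=4.9) → bbox [3.5,-15.9,3.4] .. [13.3,-6.1,13.2]
B = sphere(r=7) → bbox [-7,-7,-7] .. [7,7,7]
lo = A.lo+B.lo = [3.5-7, -15.9-7, 3.4-7] = [-3.500,-22.900,-3.600]
hi = A.hi+B.hi = [13.3+7, -6.1+7, 13.2+7] = [20.300,0.900,20.200]
diag = √(23.8²+23.8²+23.8²) = √1699.32 = 41.223

min=[-3.500,-22.900,-3.600] max=[20.300,0.900,20.200] diag=41.223


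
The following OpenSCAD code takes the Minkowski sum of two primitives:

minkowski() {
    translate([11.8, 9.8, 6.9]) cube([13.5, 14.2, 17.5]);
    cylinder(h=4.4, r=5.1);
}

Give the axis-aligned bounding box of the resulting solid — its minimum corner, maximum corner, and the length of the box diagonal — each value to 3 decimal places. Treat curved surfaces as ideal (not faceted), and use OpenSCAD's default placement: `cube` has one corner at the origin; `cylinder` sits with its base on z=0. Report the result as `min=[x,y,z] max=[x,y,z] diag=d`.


min=[6.700,4.700,6.900] max=[30.400,29.100,28.800] diag=40.456

A = translate([11.8, 9.8, 6.9]) cube([13.5, 14.2, 17.5]) → bbox [11.8,9.8,6.9] .. [25.3,24,24.4]
B = cylinder(h=4.4, r=5.1) → bbox [-5.1,-5.1,0] .. [5.1,5.1,4.4]
lo = A.lo+B.lo = [11.8-5.1, 9.8-5.1, 6.9+0] = [6.700,4.700,6.900]
hi = A.hi+B.hi = [25.3+5.1, 24+5.1, 24.4+4.4] = [30.400,29.100,28.800]
diag = √(23.7²+24.4²+21.9²) = √1636.66 = 40.456


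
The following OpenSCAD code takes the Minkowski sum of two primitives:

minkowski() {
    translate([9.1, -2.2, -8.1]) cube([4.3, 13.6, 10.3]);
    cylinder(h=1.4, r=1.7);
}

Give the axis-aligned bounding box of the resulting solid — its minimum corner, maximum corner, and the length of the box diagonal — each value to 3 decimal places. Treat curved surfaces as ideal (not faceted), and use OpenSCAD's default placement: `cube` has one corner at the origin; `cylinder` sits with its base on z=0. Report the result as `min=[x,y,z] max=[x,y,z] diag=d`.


min=[7.400,-3.900,-8.100] max=[15.100,13.100,3.600] diag=22.027

A = translate([9.1, -2.2, -8.1]) cube([4.3, 13.6, 10.3]) → bbox [9.1,-2.2,-8.1] .. [13.4,11.4,2.2]
B = cylinder(h=1.4, r=1.7) → bbox [-1.7,-1.7,0] .. [1.7,1.7,1.4]
lo = A.lo+B.lo = [9.1-1.7, -2.2-1.7, -8.1+0] = [7.400,-3.900,-8.100]
hi = A.hi+B.hi = [13.4+1.7, 11.4+1.7, 2.2+1.4] = [15.100,13.100,3.600]
diag = √(7.7²+17²+11.7²) = √485.18 = 22.027


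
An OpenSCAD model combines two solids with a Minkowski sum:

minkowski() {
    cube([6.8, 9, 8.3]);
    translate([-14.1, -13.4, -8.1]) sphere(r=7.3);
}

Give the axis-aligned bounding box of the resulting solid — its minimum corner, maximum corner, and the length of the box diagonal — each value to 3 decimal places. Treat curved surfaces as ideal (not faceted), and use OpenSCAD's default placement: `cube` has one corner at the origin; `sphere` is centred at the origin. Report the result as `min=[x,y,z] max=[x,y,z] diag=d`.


min=[-21.400,-20.700,-15.400] max=[0.000,2.900,7.500] diag=39.234

A = translate([-14.1, -13.4, -8.1]) sphere(r=7.3) → bbox [-21.4,-20.7,-15.4] .. [-6.8,-6.1,-0.8]
B = cube([6.8, 9, 8.3]) → bbox [0,0,0] .. [6.8,9,8.3]
lo = A.lo+B.lo = [-21.4+0, -20.7+0, -15.4+0] = [-21.400,-20.700,-15.400]
hi = A.hi+B.hi = [-6.8+6.8, -6.1+9, -0.8+8.3] = [0.000,2.900,7.500]
diag = √(21.4²+23.6²+22.9²) = √1539.33 = 39.234


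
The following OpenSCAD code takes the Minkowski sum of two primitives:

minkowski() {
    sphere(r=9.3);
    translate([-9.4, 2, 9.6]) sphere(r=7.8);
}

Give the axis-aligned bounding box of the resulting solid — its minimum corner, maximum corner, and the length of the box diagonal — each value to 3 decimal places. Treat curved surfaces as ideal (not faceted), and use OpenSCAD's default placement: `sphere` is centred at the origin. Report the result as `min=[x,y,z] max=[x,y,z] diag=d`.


A = translate([-9.4, 2, 9.6]) sphere(r=7.8) → bbox [-17.2,-5.8,1.8] .. [-1.6,9.8,17.4]
B = sphere(r=9.3) → bbox [-9.3,-9.3,-9.3] .. [9.3,9.3,9.3]
lo = A.lo+B.lo = [-17.2-9.3, -5.8-9.3, 1.8-9.3] = [-26.500,-15.100,-7.500]
hi = A.hi+B.hi = [-1.6+9.3, 9.8+9.3, 17.4+9.3] = [7.700,19.100,26.700]
diag = √(34.2²+34.2²+34.2²) = √3508.92 = 59.236

min=[-26.500,-15.100,-7.500] max=[7.700,19.100,26.700] diag=59.236


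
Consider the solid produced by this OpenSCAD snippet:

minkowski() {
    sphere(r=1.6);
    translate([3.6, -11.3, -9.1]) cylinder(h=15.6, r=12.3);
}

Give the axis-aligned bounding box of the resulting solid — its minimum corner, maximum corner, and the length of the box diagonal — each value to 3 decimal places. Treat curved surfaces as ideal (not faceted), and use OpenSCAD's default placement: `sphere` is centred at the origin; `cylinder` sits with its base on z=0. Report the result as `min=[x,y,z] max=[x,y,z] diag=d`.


A = translate([3.6, -11.3, -9.1]) cylinder(h=15.6, r=12.3) → bbox [-8.7,-23.6,-9.1] .. [15.9,1,6.5]
B = sphere(r=1.6) → bbox [-1.6,-1.6,-1.6] .. [1.6,1.6,1.6]
lo = A.lo+B.lo = [-8.7-1.6, -23.6-1.6, -9.1-1.6] = [-10.300,-25.200,-10.700]
hi = A.hi+B.hi = [15.9+1.6, 1+1.6, 6.5+1.6] = [17.500,2.600,8.100]
diag = √(27.8²+27.8²+18.8²) = √1899.12 = 43.579

min=[-10.300,-25.200,-10.700] max=[17.500,2.600,8.100] diag=43.579


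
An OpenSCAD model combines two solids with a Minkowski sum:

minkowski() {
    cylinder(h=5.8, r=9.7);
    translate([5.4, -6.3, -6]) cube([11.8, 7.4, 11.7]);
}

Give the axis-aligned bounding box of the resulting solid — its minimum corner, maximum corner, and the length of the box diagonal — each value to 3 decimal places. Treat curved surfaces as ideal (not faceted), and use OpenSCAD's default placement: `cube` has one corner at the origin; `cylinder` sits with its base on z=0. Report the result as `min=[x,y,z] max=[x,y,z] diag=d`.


A = translate([5.4, -6.3, -6]) cube([11.8, 7.4, 11.7]) → bbox [5.4,-6.3,-6] .. [17.2,1.1,5.7]
B = cylinder(h=5.8, r=9.7) → bbox [-9.7,-9.7,0] .. [9.7,9.7,5.8]
lo = A.lo+B.lo = [5.4-9.7, -6.3-9.7, -6+0] = [-4.300,-16.000,-6.000]
hi = A.hi+B.hi = [17.2+9.7, 1.1+9.7, 5.7+5.8] = [26.900,10.800,11.500]
diag = √(31.2²+26.8²+17.5²) = √1997.93 = 44.698

min=[-4.300,-16.000,-6.000] max=[26.900,10.800,11.500] diag=44.698


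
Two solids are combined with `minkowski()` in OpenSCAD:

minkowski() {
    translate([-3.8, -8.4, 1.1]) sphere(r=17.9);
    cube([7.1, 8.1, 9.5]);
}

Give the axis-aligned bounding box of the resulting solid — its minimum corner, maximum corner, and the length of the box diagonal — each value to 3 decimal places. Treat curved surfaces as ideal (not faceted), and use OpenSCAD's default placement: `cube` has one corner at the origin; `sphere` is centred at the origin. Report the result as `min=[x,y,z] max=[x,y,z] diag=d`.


A = translate([-3.8, -8.4, 1.1]) sphere(r=17.9) → bbox [-21.7,-26.3,-16.8] .. [14.1,9.5,19]
B = cube([7.1, 8.1, 9.5]) → bbox [0,0,0] .. [7.1,8.1,9.5]
lo = A.lo+B.lo = [-21.7+0, -26.3+0, -16.8+0] = [-21.700,-26.300,-16.800]
hi = A.hi+B.hi = [14.1+7.1, 9.5+8.1, 19+9.5] = [21.200,17.600,28.500]
diag = √(42.9²+43.9²+45.3²) = √5819.71 = 76.287

min=[-21.700,-26.300,-16.800] max=[21.200,17.600,28.500] diag=76.287


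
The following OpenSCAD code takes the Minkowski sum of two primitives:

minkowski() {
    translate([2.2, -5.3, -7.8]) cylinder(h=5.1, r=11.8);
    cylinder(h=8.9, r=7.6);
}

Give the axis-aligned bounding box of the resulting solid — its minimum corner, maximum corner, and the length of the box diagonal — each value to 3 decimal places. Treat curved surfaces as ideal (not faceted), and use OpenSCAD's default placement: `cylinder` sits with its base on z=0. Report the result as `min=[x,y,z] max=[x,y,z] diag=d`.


A = translate([2.2, -5.3, -7.8]) cylinder(h=5.1, r=11.8) → bbox [-9.6,-17.1,-7.8] .. [14,6.5,-2.7]
B = cylinder(h=8.9, r=7.6) → bbox [-7.6,-7.6,0] .. [7.6,7.6,8.9]
lo = A.lo+B.lo = [-9.6-7.6, -17.1-7.6, -7.8+0] = [-17.200,-24.700,-7.800]
hi = A.hi+B.hi = [14+7.6, 6.5+7.6, -2.7+8.9] = [21.600,14.100,6.200]
diag = √(38.8²+38.8²+14²) = √3206.88 = 56.629

min=[-17.200,-24.700,-7.800] max=[21.600,14.100,6.200] diag=56.629


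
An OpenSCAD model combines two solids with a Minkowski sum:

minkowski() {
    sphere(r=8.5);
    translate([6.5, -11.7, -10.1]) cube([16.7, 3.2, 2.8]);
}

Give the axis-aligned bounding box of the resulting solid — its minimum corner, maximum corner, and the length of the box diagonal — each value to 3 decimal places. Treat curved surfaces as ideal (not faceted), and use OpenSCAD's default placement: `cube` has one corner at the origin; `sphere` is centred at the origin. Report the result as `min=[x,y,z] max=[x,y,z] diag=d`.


A = translate([6.5, -11.7, -10.1]) cube([16.7, 3.2, 2.8]) → bbox [6.5,-11.7,-10.1] .. [23.2,-8.5,-7.3]
B = sphere(r=8.5) → bbox [-8.5,-8.5,-8.5] .. [8.5,8.5,8.5]
lo = A.lo+B.lo = [6.5-8.5, -11.7-8.5, -10.1-8.5] = [-2.000,-20.200,-18.600]
hi = A.hi+B.hi = [23.2+8.5, -8.5+8.5, -7.3+8.5] = [31.700,0.000,1.200]
diag = √(33.7²+20.2²+19.8²) = √1935.77 = 43.997

min=[-2.000,-20.200,-18.600] max=[31.700,0.000,1.200] diag=43.997


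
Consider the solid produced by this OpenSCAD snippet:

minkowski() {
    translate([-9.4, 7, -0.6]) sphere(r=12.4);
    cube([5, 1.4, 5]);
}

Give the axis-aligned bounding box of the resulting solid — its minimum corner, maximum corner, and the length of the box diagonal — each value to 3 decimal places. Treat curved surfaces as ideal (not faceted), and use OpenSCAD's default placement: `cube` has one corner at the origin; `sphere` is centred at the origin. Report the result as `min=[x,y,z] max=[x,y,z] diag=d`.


A = translate([-9.4, 7, -0.6]) sphere(r=12.4) → bbox [-21.8,-5.4,-13] .. [3,19.4,11.8]
B = cube([5, 1.4, 5]) → bbox [0,0,0] .. [5,1.4,5]
lo = A.lo+B.lo = [-21.8+0, -5.4+0, -13+0] = [-21.800,-5.400,-13.000]
hi = A.hi+B.hi = [3+5, 19.4+1.4, 11.8+5] = [8.000,20.800,16.800]
diag = √(29.8²+26.2²+29.8²) = √2462.52 = 49.624

min=[-21.800,-5.400,-13.000] max=[8.000,20.800,16.800] diag=49.624


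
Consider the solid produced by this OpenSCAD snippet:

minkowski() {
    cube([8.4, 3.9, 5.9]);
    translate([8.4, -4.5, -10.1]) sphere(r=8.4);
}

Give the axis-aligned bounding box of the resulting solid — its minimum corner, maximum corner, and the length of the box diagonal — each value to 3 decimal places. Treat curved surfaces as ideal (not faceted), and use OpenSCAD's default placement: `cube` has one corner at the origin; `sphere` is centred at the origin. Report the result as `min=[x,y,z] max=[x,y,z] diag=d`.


min=[0.000,-12.900,-18.500] max=[25.200,7.800,4.200] diag=39.734

A = translate([8.4, -4.5, -10.1]) sphere(r=8.4) → bbox [0,-12.9,-18.5] .. [16.8,3.9,-1.7]
B = cube([8.4, 3.9, 5.9]) → bbox [0,0,0] .. [8.4,3.9,5.9]
lo = A.lo+B.lo = [0+0, -12.9+0, -18.5+0] = [0.000,-12.900,-18.500]
hi = A.hi+B.hi = [16.8+8.4, 3.9+3.9, -1.7+5.9] = [25.200,7.800,4.200]
diag = √(25.2²+20.7²+22.7²) = √1578.82 = 39.734


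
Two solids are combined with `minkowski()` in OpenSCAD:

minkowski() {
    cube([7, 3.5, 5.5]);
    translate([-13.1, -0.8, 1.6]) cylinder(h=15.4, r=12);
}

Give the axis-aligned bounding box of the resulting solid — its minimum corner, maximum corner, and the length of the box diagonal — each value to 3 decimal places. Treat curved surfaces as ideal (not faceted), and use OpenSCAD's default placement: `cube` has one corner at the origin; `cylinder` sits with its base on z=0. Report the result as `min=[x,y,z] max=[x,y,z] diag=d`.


min=[-25.100,-12.800,1.600] max=[5.900,14.700,22.500] diag=46.412

A = translate([-13.1, -0.8, 1.6]) cylinder(h=15.4, r=12) → bbox [-25.1,-12.8,1.6] .. [-1.1,11.2,17]
B = cube([7, 3.5, 5.5]) → bbox [0,0,0] .. [7,3.5,5.5]
lo = A.lo+B.lo = [-25.1+0, -12.8+0, 1.6+0] = [-25.100,-12.800,1.600]
hi = A.hi+B.hi = [-1.1+7, 11.2+3.5, 17+5.5] = [5.900,14.700,22.500]
diag = √(31²+27.5²+20.9²) = √2154.06 = 46.412


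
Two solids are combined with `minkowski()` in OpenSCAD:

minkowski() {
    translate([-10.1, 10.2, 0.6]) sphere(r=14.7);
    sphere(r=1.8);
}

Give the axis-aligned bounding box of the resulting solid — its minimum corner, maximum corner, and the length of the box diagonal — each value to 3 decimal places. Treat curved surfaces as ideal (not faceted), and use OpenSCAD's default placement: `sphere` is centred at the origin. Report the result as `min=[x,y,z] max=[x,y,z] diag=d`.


A = translate([-10.1, 10.2, 0.6]) sphere(r=14.7) → bbox [-24.8,-4.5,-14.1] .. [4.6,24.9,15.3]
B = sphere(r=1.8) → bbox [-1.8,-1.8,-1.8] .. [1.8,1.8,1.8]
lo = A.lo+B.lo = [-24.8-1.8, -4.5-1.8, -14.1-1.8] = [-26.600,-6.300,-15.900]
hi = A.hi+B.hi = [4.6+1.8, 24.9+1.8, 15.3+1.8] = [6.400,26.700,17.100]
diag = √(33²+33²+33²) = √3267 = 57.158

min=[-26.600,-6.300,-15.900] max=[6.400,26.700,17.100] diag=57.158


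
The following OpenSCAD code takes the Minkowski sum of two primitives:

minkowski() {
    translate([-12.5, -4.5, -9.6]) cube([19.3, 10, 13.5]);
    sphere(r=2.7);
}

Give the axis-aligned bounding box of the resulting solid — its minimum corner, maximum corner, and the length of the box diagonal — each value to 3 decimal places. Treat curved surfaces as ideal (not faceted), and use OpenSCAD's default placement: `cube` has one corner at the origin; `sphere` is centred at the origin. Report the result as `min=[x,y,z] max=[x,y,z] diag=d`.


min=[-15.200,-7.200,-12.300] max=[9.500,8.200,6.600] diag=34.705

A = translate([-12.5, -4.5, -9.6]) cube([19.3, 10, 13.5]) → bbox [-12.5,-4.5,-9.6] .. [6.8,5.5,3.9]
B = sphere(r=2.7) → bbox [-2.7,-2.7,-2.7] .. [2.7,2.7,2.7]
lo = A.lo+B.lo = [-12.5-2.7, -4.5-2.7, -9.6-2.7] = [-15.200,-7.200,-12.300]
hi = A.hi+B.hi = [6.8+2.7, 5.5+2.7, 3.9+2.7] = [9.500,8.200,6.600]
diag = √(24.7²+15.4²+18.9²) = √1204.46 = 34.705


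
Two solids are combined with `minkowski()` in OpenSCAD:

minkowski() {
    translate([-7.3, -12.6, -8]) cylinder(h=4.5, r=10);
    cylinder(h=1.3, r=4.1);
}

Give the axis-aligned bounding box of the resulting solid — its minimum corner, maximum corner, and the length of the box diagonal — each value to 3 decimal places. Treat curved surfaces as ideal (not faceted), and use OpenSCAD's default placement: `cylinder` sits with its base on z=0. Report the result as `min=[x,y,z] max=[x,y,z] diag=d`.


A = translate([-7.3, -12.6, -8]) cylinder(h=4.5, r=10) → bbox [-17.3,-22.6,-8] .. [2.7,-2.6,-3.5]
B = cylinder(h=1.3, r=4.1) → bbox [-4.1,-4.1,0] .. [4.1,4.1,1.3]
lo = A.lo+B.lo = [-17.3-4.1, -22.6-4.1, -8+0] = [-21.400,-26.700,-8.000]
hi = A.hi+B.hi = [2.7+4.1, -2.6+4.1, -3.5+1.3] = [6.800,1.500,-2.200]
diag = √(28.2²+28.2²+5.8²) = √1624.12 = 40.300

min=[-21.400,-26.700,-8.000] max=[6.800,1.500,-2.200] diag=40.300


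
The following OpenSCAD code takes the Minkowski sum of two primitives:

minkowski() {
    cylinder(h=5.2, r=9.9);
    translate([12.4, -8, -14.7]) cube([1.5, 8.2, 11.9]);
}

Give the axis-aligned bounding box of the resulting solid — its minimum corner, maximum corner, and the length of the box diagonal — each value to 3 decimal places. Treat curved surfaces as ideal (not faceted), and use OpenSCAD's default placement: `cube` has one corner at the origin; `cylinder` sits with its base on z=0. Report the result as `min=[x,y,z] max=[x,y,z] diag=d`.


A = translate([12.4, -8, -14.7]) cube([1.5, 8.2, 11.9]) → bbox [12.4,-8,-14.7] .. [13.9,0.2,-2.8]
B = cylinder(h=5.2, r=9.9) → bbox [-9.9,-9.9,0] .. [9.9,9.9,5.2]
lo = A.lo+B.lo = [12.4-9.9, -8-9.9, -14.7+0] = [2.500,-17.900,-14.700]
hi = A.hi+B.hi = [13.9+9.9, 0.2+9.9, -2.8+5.2] = [23.800,10.100,2.400]
diag = √(21.3²+28²+17.1²) = √1530.1 = 39.116

min=[2.500,-17.900,-14.700] max=[23.800,10.100,2.400] diag=39.116


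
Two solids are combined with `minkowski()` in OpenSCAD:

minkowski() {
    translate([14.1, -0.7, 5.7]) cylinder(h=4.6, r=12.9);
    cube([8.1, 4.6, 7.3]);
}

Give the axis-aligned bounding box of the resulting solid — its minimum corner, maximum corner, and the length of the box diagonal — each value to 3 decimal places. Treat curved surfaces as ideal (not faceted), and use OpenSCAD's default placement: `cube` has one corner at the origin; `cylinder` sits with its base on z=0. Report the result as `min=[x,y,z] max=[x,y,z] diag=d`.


min=[1.200,-13.600,5.700] max=[35.100,16.800,17.600] diag=47.064

A = translate([14.1, -0.7, 5.7]) cylinder(h=4.6, r=12.9) → bbox [1.2,-13.6,5.7] .. [27,12.2,10.3]
B = cube([8.1, 4.6, 7.3]) → bbox [0,0,0] .. [8.1,4.6,7.3]
lo = A.lo+B.lo = [1.2+0, -13.6+0, 5.7+0] = [1.200,-13.600,5.700]
hi = A.hi+B.hi = [27+8.1, 12.2+4.6, 10.3+7.3] = [35.100,16.800,17.600]
diag = √(33.9²+30.4²+11.9²) = √2214.98 = 47.064


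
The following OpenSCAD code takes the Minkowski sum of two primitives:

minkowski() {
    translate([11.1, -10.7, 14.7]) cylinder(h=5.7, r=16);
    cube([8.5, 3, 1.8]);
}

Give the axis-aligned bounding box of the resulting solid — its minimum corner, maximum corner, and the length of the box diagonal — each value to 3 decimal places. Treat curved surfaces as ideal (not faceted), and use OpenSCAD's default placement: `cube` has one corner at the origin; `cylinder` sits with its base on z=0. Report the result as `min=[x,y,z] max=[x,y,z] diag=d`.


A = translate([11.1, -10.7, 14.7]) cylinder(h=5.7, r=16) → bbox [-4.9,-26.7,14.7] .. [27.1,5.3,20.4]
B = cube([8.5, 3, 1.8]) → bbox [0,0,0] .. [8.5,3,1.8]
lo = A.lo+B.lo = [-4.9+0, -26.7+0, 14.7+0] = [-4.900,-26.700,14.700]
hi = A.hi+B.hi = [27.1+8.5, 5.3+3, 20.4+1.8] = [35.600,8.300,22.200]
diag = √(40.5²+35²+7.5²) = √2921.5 = 54.051

min=[-4.900,-26.700,14.700] max=[35.600,8.300,22.200] diag=54.051


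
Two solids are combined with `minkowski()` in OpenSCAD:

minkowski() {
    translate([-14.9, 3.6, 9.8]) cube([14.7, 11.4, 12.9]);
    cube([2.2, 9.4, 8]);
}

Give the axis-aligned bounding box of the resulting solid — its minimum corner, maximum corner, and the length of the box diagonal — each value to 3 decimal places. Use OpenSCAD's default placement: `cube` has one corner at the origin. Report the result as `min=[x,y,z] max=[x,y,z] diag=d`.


min=[-14.900,3.600,9.800] max=[2.000,24.400,30.700] diag=33.986

A = translate([-14.9, 3.6, 9.8]) cube([14.7, 11.4, 12.9]) → bbox [-14.9,3.6,9.8] .. [-0.2,15,22.7]
B = cube([2.2, 9.4, 8]) → bbox [0,0,0] .. [2.2,9.4,8]
lo = A.lo+B.lo = [-14.9+0, 3.6+0, 9.8+0] = [-14.900,3.600,9.800]
hi = A.hi+B.hi = [-0.2+2.2, 15+9.4, 22.7+8] = [2.000,24.400,30.700]
diag = √(16.9²+20.8²+20.9²) = √1155.06 = 33.986


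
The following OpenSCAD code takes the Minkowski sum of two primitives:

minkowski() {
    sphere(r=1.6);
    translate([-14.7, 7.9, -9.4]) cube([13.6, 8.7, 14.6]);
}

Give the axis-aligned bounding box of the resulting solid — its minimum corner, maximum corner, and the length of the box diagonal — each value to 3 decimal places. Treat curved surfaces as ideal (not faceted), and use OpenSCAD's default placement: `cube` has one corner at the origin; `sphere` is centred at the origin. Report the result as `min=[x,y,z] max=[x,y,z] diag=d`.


min=[-16.300,6.300,-11.000] max=[0.500,18.200,6.800] diag=27.216

A = translate([-14.7, 7.9, -9.4]) cube([13.6, 8.7, 14.6]) → bbox [-14.7,7.9,-9.4] .. [-1.1,16.6,5.2]
B = sphere(r=1.6) → bbox [-1.6,-1.6,-1.6] .. [1.6,1.6,1.6]
lo = A.lo+B.lo = [-14.7-1.6, 7.9-1.6, -9.4-1.6] = [-16.300,6.300,-11.000]
hi = A.hi+B.hi = [-1.1+1.6, 16.6+1.6, 5.2+1.6] = [0.500,18.200,6.800]
diag = √(16.8²+11.9²+17.8²) = √740.69 = 27.216


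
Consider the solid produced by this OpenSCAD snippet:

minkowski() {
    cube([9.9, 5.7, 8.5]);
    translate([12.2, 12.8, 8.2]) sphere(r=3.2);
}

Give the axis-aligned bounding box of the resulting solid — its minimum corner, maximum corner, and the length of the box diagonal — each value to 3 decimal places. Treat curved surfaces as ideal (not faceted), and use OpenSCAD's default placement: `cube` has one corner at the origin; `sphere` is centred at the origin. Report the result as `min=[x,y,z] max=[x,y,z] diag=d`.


A = translate([12.2, 12.8, 8.2]) sphere(r=3.2) → bbox [9,9.6,5] .. [15.4,16,11.4]
B = cube([9.9, 5.7, 8.5]) → bbox [0,0,0] .. [9.9,5.7,8.5]
lo = A.lo+B.lo = [9+0, 9.6+0, 5+0] = [9.000,9.600,5.000]
hi = A.hi+B.hi = [15.4+9.9, 16+5.7, 11.4+8.5] = [25.300,21.700,19.900]
diag = √(16.3²+12.1²+14.9²) = √634.11 = 25.182

min=[9.000,9.600,5.000] max=[25.300,21.700,19.900] diag=25.182


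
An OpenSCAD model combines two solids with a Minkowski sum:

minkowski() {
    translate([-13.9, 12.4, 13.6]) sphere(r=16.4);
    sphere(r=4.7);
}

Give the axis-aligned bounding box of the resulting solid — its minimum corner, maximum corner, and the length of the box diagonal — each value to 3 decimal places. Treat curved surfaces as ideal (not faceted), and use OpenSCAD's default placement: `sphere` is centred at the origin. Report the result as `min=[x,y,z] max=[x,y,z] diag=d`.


min=[-35.000,-8.700,-7.500] max=[7.200,33.500,34.700] diag=73.093

A = translate([-13.9, 12.4, 13.6]) sphere(r=16.4) → bbox [-30.3,-4,-2.8] .. [2.5,28.8,30]
B = sphere(r=4.7) → bbox [-4.7,-4.7,-4.7] .. [4.7,4.7,4.7]
lo = A.lo+B.lo = [-30.3-4.7, -4-4.7, -2.8-4.7] = [-35.000,-8.700,-7.500]
hi = A.hi+B.hi = [2.5+4.7, 28.8+4.7, 30+4.7] = [7.200,33.500,34.700]
diag = √(42.2²+42.2²+42.2²) = √5342.52 = 73.093


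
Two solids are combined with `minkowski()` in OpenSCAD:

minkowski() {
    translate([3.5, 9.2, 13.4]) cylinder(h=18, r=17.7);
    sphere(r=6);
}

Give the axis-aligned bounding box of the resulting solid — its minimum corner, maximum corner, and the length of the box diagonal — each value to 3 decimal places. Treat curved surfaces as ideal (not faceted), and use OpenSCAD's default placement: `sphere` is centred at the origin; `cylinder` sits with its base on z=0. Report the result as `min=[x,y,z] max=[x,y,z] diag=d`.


min=[-20.200,-14.500,7.400] max=[27.200,32.900,37.400] diag=73.441

A = translate([3.5, 9.2, 13.4]) cylinder(h=18, r=17.7) → bbox [-14.2,-8.5,13.4] .. [21.2,26.9,31.4]
B = sphere(r=6) → bbox [-6,-6,-6] .. [6,6,6]
lo = A.lo+B.lo = [-14.2-6, -8.5-6, 13.4-6] = [-20.200,-14.500,7.400]
hi = A.hi+B.hi = [21.2+6, 26.9+6, 31.4+6] = [27.200,32.900,37.400]
diag = √(47.4²+47.4²+30²) = √5393.52 = 73.441


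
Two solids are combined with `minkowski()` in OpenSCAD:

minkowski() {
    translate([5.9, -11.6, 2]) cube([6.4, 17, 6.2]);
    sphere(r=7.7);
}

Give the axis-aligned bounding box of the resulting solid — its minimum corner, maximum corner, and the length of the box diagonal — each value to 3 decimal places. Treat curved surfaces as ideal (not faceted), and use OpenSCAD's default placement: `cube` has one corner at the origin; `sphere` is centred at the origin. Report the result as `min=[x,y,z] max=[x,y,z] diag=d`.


A = translate([5.9, -11.6, 2]) cube([6.4, 17, 6.2]) → bbox [5.9,-11.6,2] .. [12.3,5.4,8.2]
B = sphere(r=7.7) → bbox [-7.7,-7.7,-7.7] .. [7.7,7.7,7.7]
lo = A.lo+B.lo = [5.9-7.7, -11.6-7.7, 2-7.7] = [-1.800,-19.300,-5.700]
hi = A.hi+B.hi = [12.3+7.7, 5.4+7.7, 8.2+7.7] = [20.000,13.100,15.900]
diag = √(21.8²+32.4²+21.6²) = √1991.56 = 44.627

min=[-1.800,-19.300,-5.700] max=[20.000,13.100,15.900] diag=44.627


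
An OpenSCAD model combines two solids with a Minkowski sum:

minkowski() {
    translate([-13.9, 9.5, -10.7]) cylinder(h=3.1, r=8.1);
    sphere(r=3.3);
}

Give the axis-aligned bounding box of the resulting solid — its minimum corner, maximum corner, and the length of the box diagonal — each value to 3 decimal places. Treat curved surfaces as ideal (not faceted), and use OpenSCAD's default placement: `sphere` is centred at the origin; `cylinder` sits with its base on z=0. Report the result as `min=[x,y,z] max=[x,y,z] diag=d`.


min=[-25.300,-1.900,-14.000] max=[-2.500,20.900,-4.300] diag=33.672

A = translate([-13.9, 9.5, -10.7]) cylinder(h=3.1, r=8.1) → bbox [-22,1.4,-10.7] .. [-5.8,17.6,-7.6]
B = sphere(r=3.3) → bbox [-3.3,-3.3,-3.3] .. [3.3,3.3,3.3]
lo = A.lo+B.lo = [-22-3.3, 1.4-3.3, -10.7-3.3] = [-25.300,-1.900,-14.000]
hi = A.hi+B.hi = [-5.8+3.3, 17.6+3.3, -7.6+3.3] = [-2.500,20.900,-4.300]
diag = √(22.8²+22.8²+9.7²) = √1133.77 = 33.672


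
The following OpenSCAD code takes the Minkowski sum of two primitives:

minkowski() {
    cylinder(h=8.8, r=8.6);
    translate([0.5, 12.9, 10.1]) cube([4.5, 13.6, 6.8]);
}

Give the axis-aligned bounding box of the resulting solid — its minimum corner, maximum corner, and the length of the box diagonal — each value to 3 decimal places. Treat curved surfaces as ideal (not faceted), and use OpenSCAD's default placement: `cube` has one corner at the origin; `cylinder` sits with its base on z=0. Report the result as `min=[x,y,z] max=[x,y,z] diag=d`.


min=[-8.100,4.300,10.100] max=[13.600,35.100,25.700] diag=40.779

A = translate([0.5, 12.9, 10.1]) cube([4.5, 13.6, 6.8]) → bbox [0.5,12.9,10.1] .. [5,26.5,16.9]
B = cylinder(h=8.8, r=8.6) → bbox [-8.6,-8.6,0] .. [8.6,8.6,8.8]
lo = A.lo+B.lo = [0.5-8.6, 12.9-8.6, 10.1+0] = [-8.100,4.300,10.100]
hi = A.hi+B.hi = [5+8.6, 26.5+8.6, 16.9+8.8] = [13.600,35.100,25.700]
diag = √(21.7²+30.8²+15.6²) = √1662.89 = 40.779


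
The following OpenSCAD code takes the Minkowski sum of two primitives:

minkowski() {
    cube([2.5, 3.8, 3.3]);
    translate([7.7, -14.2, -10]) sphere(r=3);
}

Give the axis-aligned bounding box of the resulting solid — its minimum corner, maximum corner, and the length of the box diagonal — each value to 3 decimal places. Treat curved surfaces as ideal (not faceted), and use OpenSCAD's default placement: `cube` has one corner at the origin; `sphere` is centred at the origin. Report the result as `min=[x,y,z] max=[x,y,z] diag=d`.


min=[4.700,-17.200,-13.000] max=[13.200,-7.400,-3.700] diag=15.962

A = translate([7.7, -14.2, -10]) sphere(r=3) → bbox [4.7,-17.2,-13] .. [10.7,-11.2,-7]
B = cube([2.5, 3.8, 3.3]) → bbox [0,0,0] .. [2.5,3.8,3.3]
lo = A.lo+B.lo = [4.7+0, -17.2+0, -13+0] = [4.700,-17.200,-13.000]
hi = A.hi+B.hi = [10.7+2.5, -11.2+3.8, -7+3.3] = [13.200,-7.400,-3.700]
diag = √(8.5²+9.8²+9.3²) = √254.78 = 15.962


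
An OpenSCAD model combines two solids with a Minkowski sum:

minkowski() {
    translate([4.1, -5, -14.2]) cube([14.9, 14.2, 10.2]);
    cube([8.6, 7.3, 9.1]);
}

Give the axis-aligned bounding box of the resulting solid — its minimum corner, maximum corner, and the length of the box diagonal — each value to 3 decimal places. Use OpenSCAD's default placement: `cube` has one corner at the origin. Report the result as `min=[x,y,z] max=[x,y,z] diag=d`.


min=[4.100,-5.000,-14.200] max=[27.600,16.500,5.100] diag=37.242

A = translate([4.1, -5, -14.2]) cube([14.9, 14.2, 10.2]) → bbox [4.1,-5,-14.2] .. [19,9.2,-4]
B = cube([8.6, 7.3, 9.1]) → bbox [0,0,0] .. [8.6,7.3,9.1]
lo = A.lo+B.lo = [4.1+0, -5+0, -14.2+0] = [4.100,-5.000,-14.200]
hi = A.hi+B.hi = [19+8.6, 9.2+7.3, -4+9.1] = [27.600,16.500,5.100]
diag = √(23.5²+21.5²+19.3²) = √1386.99 = 37.242


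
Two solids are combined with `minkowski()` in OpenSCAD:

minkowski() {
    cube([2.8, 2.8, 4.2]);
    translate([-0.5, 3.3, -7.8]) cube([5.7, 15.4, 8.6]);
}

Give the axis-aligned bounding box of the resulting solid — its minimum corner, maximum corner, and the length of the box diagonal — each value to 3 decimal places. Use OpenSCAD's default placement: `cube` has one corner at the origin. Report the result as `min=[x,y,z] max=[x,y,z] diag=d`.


A = translate([-0.5, 3.3, -7.8]) cube([5.7, 15.4, 8.6]) → bbox [-0.5,3.3,-7.8] .. [5.2,18.7,0.8]
B = cube([2.8, 2.8, 4.2]) → bbox [0,0,0] .. [2.8,2.8,4.2]
lo = A.lo+B.lo = [-0.5+0, 3.3+0, -7.8+0] = [-0.500,3.300,-7.800]
hi = A.hi+B.hi = [5.2+2.8, 18.7+2.8, 0.8+4.2] = [8.000,21.500,5.000]
diag = √(8.5²+18.2²+12.8²) = √567.33 = 23.819

min=[-0.500,3.300,-7.800] max=[8.000,21.500,5.000] diag=23.819


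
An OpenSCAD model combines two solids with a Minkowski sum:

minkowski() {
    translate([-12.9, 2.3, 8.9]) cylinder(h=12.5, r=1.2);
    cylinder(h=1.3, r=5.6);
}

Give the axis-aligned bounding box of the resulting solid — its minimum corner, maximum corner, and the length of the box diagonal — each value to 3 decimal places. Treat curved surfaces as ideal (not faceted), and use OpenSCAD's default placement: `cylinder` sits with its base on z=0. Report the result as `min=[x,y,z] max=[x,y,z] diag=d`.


A = translate([-12.9, 2.3, 8.9]) cylinder(h=12.5, r=1.2) → bbox [-14.1,1.1,8.9] .. [-11.7,3.5,21.4]
B = cylinder(h=1.3, r=5.6) → bbox [-5.6,-5.6,0] .. [5.6,5.6,1.3]
lo = A.lo+B.lo = [-14.1-5.6, 1.1-5.6, 8.9+0] = [-19.700,-4.500,8.900]
hi = A.hi+B.hi = [-11.7+5.6, 3.5+5.6, 21.4+1.3] = [-6.100,9.100,22.700]
diag = √(13.6²+13.6²+13.8²) = √560.36 = 23.672

min=[-19.700,-4.500,8.900] max=[-6.100,9.100,22.700] diag=23.672


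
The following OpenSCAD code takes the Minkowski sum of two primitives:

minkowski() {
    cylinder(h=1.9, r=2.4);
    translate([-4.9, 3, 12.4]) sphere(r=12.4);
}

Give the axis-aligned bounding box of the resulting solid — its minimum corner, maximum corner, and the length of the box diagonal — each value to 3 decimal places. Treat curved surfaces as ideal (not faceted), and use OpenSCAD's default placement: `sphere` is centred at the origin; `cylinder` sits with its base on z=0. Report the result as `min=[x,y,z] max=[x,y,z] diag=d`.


min=[-19.700,-11.800,0.000] max=[9.900,17.800,26.700] diag=49.651

A = translate([-4.9, 3, 12.4]) sphere(r=12.4) → bbox [-17.3,-9.4,0] .. [7.5,15.4,24.8]
B = cylinder(h=1.9, r=2.4) → bbox [-2.4,-2.4,0] .. [2.4,2.4,1.9]
lo = A.lo+B.lo = [-17.3-2.4, -9.4-2.4, 0+0] = [-19.700,-11.800,0.000]
hi = A.hi+B.hi = [7.5+2.4, 15.4+2.4, 24.8+1.9] = [9.900,17.800,26.700]
diag = √(29.6²+29.6²+26.7²) = √2465.21 = 49.651


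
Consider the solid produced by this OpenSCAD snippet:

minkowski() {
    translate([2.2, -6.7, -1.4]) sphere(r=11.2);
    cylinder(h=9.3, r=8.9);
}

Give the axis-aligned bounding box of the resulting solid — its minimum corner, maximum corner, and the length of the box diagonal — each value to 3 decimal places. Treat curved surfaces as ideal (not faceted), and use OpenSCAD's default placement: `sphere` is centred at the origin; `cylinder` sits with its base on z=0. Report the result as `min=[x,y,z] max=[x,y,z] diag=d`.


A = translate([2.2, -6.7, -1.4]) sphere(r=11.2) → bbox [-9,-17.9,-12.6] .. [13.4,4.5,9.8]
B = cylinder(h=9.3, r=8.9) → bbox [-8.9,-8.9,0] .. [8.9,8.9,9.3]
lo = A.lo+B.lo = [-9-8.9, -17.9-8.9, -12.6+0] = [-17.900,-26.800,-12.600]
hi = A.hi+B.hi = [13.4+8.9, 4.5+8.9, 9.8+9.3] = [22.300,13.400,19.100]
diag = √(40.2²+40.2²+31.7²) = √4236.97 = 65.092

min=[-17.900,-26.800,-12.600] max=[22.300,13.400,19.100] diag=65.092


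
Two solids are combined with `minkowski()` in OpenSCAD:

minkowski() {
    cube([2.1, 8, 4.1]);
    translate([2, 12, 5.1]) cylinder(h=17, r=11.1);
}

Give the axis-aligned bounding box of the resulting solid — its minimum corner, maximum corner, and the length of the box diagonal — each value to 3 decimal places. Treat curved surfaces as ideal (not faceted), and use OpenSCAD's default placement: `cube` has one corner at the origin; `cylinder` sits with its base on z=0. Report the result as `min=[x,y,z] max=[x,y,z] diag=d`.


min=[-9.100,0.900,5.100] max=[15.200,31.100,26.200] diag=44.133

A = translate([2, 12, 5.1]) cylinder(h=17, r=11.1) → bbox [-9.1,0.9,5.1] .. [13.1,23.1,22.1]
B = cube([2.1, 8, 4.1]) → bbox [0,0,0] .. [2.1,8,4.1]
lo = A.lo+B.lo = [-9.1+0, 0.9+0, 5.1+0] = [-9.100,0.900,5.100]
hi = A.hi+B.hi = [13.1+2.1, 23.1+8, 22.1+4.1] = [15.200,31.100,26.200]
diag = √(24.3²+30.2²+21.1²) = √1947.74 = 44.133


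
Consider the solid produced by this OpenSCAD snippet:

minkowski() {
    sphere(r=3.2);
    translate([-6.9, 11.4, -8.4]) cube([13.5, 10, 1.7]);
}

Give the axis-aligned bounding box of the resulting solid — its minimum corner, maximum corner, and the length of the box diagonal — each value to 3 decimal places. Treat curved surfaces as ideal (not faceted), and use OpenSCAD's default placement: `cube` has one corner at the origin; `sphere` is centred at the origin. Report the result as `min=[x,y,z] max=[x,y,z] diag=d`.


min=[-10.100,8.200,-11.600] max=[9.800,24.600,-3.500] diag=27.029

A = translate([-6.9, 11.4, -8.4]) cube([13.5, 10, 1.7]) → bbox [-6.9,11.4,-8.4] .. [6.6,21.4,-6.7]
B = sphere(r=3.2) → bbox [-3.2,-3.2,-3.2] .. [3.2,3.2,3.2]
lo = A.lo+B.lo = [-6.9-3.2, 11.4-3.2, -8.4-3.2] = [-10.100,8.200,-11.600]
hi = A.hi+B.hi = [6.6+3.2, 21.4+3.2, -6.7+3.2] = [9.800,24.600,-3.500]
diag = √(19.9²+16.4²+8.1²) = √730.58 = 27.029


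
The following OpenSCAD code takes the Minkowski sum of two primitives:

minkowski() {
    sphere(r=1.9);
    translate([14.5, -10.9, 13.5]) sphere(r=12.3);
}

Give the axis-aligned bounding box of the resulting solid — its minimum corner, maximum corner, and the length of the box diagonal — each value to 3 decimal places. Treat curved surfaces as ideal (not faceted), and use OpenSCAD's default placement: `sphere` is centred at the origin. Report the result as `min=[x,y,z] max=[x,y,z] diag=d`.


min=[0.300,-25.100,-0.700] max=[28.700,3.300,27.700] diag=49.190

A = translate([14.5, -10.9, 13.5]) sphere(r=12.3) → bbox [2.2,-23.2,1.2] .. [26.8,1.4,25.8]
B = sphere(r=1.9) → bbox [-1.9,-1.9,-1.9] .. [1.9,1.9,1.9]
lo = A.lo+B.lo = [2.2-1.9, -23.2-1.9, 1.2-1.9] = [0.300,-25.100,-0.700]
hi = A.hi+B.hi = [26.8+1.9, 1.4+1.9, 25.8+1.9] = [28.700,3.300,27.700]
diag = √(28.4²+28.4²+28.4²) = √2419.68 = 49.190


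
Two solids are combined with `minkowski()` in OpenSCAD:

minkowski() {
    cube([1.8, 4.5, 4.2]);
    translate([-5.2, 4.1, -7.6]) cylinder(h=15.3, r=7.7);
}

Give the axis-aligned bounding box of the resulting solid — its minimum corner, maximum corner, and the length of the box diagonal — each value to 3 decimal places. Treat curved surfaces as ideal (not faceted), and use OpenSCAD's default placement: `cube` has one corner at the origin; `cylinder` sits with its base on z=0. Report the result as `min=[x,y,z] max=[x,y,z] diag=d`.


min=[-12.900,-3.600,-7.600] max=[4.300,16.300,11.900] diag=32.743

A = translate([-5.2, 4.1, -7.6]) cylinder(h=15.3, r=7.7) → bbox [-12.9,-3.6,-7.6] .. [2.5,11.8,7.7]
B = cube([1.8, 4.5, 4.2]) → bbox [0,0,0] .. [1.8,4.5,4.2]
lo = A.lo+B.lo = [-12.9+0, -3.6+0, -7.6+0] = [-12.900,-3.600,-7.600]
hi = A.hi+B.hi = [2.5+1.8, 11.8+4.5, 7.7+4.2] = [4.300,16.300,11.900]
diag = √(17.2²+19.9²+19.5²) = √1072.1 = 32.743


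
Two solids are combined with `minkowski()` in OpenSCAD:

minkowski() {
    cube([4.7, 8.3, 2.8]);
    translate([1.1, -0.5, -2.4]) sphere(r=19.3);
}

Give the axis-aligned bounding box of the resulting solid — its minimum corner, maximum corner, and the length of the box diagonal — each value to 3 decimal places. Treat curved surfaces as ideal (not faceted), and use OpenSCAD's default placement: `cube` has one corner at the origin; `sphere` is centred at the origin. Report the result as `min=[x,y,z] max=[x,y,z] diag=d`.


min=[-18.200,-19.800,-21.700] max=[25.100,27.100,19.700] diag=76.082

A = translate([1.1, -0.5, -2.4]) sphere(r=19.3) → bbox [-18.2,-19.8,-21.7] .. [20.4,18.8,16.9]
B = cube([4.7, 8.3, 2.8]) → bbox [0,0,0] .. [4.7,8.3,2.8]
lo = A.lo+B.lo = [-18.2+0, -19.8+0, -21.7+0] = [-18.200,-19.800,-21.700]
hi = A.hi+B.hi = [20.4+4.7, 18.8+8.3, 16.9+2.8] = [25.100,27.100,19.700]
diag = √(43.3²+46.9²+41.4²) = √5788.46 = 76.082


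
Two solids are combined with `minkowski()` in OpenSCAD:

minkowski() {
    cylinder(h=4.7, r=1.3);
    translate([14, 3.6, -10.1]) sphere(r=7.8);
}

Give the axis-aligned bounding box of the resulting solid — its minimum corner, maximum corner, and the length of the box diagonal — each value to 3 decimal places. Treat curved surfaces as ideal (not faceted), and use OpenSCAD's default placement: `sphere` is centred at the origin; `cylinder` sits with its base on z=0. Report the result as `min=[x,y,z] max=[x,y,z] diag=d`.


min=[4.900,-5.500,-17.900] max=[23.100,12.700,2.400] diag=32.781

A = translate([14, 3.6, -10.1]) sphere(r=7.8) → bbox [6.2,-4.2,-17.9] .. [21.8,11.4,-2.3]
B = cylinder(h=4.7, r=1.3) → bbox [-1.3,-1.3,0] .. [1.3,1.3,4.7]
lo = A.lo+B.lo = [6.2-1.3, -4.2-1.3, -17.9+0] = [4.900,-5.500,-17.900]
hi = A.hi+B.hi = [21.8+1.3, 11.4+1.3, -2.3+4.7] = [23.100,12.700,2.400]
diag = √(18.2²+18.2²+20.3²) = √1074.57 = 32.781


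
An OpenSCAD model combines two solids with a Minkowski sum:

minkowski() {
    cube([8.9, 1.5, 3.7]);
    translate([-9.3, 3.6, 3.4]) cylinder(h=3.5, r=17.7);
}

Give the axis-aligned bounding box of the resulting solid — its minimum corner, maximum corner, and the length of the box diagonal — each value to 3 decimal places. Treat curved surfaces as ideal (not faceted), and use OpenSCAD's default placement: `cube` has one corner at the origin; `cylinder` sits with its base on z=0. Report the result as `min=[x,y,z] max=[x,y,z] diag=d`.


min=[-27.000,-14.100,3.400] max=[17.300,22.800,10.600] diag=58.103

A = translate([-9.3, 3.6, 3.4]) cylinder(h=3.5, r=17.7) → bbox [-27,-14.1,3.4] .. [8.4,21.3,6.9]
B = cube([8.9, 1.5, 3.7]) → bbox [0,0,0] .. [8.9,1.5,3.7]
lo = A.lo+B.lo = [-27+0, -14.1+0, 3.4+0] = [-27.000,-14.100,3.400]
hi = A.hi+B.hi = [8.4+8.9, 21.3+1.5, 6.9+3.7] = [17.300,22.800,10.600]
diag = √(44.3²+36.9²+7.2²) = √3375.94 = 58.103
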